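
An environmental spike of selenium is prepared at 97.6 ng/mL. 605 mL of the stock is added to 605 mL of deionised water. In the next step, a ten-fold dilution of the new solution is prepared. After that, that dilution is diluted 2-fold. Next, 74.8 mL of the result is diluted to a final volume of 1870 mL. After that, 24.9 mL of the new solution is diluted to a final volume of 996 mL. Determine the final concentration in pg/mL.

Overall dilution factor = 2 × 10 × 2 × 25 × 40 = 4.00 × 10⁴.
97.6 ng/mL / 4.00 × 10⁴ = 2.44 × 10⁻³ ng/mL = 2.44 pg/mL.

2.44 pg/mL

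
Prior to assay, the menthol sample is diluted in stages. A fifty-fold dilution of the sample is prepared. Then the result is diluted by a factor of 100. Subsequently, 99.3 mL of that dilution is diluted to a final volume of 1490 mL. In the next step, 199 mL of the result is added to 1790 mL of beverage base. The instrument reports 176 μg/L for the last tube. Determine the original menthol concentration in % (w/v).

Overall dilution factor = 50 × 100 × 15.01 × 9.995 = 7.50 × 10⁵.
Original = 176 μg/L × 7.50 × 10⁵ = 1.32 × 10⁸ μg/L = 13.2 % (w/v).

13.2 % (w/v)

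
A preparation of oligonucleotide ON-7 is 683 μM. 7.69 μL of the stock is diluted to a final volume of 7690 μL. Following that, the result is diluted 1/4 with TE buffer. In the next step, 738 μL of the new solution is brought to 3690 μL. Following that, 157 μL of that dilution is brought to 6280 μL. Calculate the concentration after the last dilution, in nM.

Overall dilution factor = 1000 × 4 × 5 × 40 = 8.00 × 10⁵.
683 μM / 8.00 × 10⁵ = 8.54 × 10⁻⁴ μM = 0.854 nM.

0.854 nM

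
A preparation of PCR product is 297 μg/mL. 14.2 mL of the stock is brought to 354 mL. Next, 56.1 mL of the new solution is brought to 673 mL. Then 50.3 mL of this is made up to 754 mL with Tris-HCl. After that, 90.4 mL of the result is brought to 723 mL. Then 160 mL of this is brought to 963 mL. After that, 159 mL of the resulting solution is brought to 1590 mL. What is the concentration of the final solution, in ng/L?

138 ng/L

Overall dilution factor = 24.93 × 12.00 × 14.99 × 7.998 × 6.019 × 10 = 2.16 × 10⁶.
297 μg/mL / 2.16 × 10⁶ = 1.38 × 10⁻⁴ μg/mL = 138 ng/L.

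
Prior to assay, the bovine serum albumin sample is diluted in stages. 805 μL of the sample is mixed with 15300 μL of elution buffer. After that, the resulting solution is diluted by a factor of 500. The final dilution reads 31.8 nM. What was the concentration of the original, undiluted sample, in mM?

0.318 mM

Overall dilution factor = 20.01 × 500 = 1.00 × 10⁴.
Original = 31.8 nM × 1.00 × 10⁴ = 3.18 × 10⁵ nM = 0.318 mM.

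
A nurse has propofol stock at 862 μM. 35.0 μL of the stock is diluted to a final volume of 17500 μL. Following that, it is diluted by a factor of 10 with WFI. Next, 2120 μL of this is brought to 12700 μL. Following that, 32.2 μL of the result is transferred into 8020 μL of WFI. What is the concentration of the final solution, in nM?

0.115 nM

Overall dilution factor = 500 × 10 × 5.991 × 250.1 = 7.49 × 10⁶.
862 μM / 7.49 × 10⁶ = 1.15 × 10⁻⁴ μM = 0.115 nM.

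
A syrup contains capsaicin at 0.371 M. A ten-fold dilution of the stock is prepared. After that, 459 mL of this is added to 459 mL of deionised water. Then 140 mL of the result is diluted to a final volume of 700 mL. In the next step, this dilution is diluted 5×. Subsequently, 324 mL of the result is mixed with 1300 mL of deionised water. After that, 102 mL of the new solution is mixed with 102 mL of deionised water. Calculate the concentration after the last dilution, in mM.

0.0740 mM

Overall dilution factor = 10 × 2 × 5 × 5 × 5.012 × 2 = 5012.
0.371 M / 5012 = 7.40 × 10⁻⁵ M = 0.0740 mM.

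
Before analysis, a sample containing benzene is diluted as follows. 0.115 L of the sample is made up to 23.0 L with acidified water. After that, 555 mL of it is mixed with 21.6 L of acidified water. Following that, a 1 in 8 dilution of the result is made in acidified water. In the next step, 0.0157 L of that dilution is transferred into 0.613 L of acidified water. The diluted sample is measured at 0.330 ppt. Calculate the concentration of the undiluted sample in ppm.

0.844 ppm

Overall dilution factor = 200 × 39.92 × 8 × 40.04 = 2.56 × 10⁶.
Original = 0.330 ppt × 2.56 × 10⁶ = 8.44 × 10⁵ ppt = 0.844 ppm.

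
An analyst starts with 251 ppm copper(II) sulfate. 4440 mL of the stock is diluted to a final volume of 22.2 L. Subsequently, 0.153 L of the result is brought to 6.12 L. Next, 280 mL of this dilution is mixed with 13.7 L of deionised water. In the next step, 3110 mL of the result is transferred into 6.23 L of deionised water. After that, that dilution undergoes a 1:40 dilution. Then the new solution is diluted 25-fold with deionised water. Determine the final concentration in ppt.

8.37 ppt

Overall dilution factor = 5 × 40 × 49.93 × 3.003 × 40 × 25 = 3.00 × 10⁷.
251 ppm / 3.00 × 10⁷ = 8.37 × 10⁻⁶ ppm = 8.37 ppt.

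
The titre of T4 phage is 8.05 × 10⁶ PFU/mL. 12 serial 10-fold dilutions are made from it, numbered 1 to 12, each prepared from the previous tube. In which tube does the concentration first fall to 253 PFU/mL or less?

Tube n has concentration 8.05 × 10⁶ PFU/mL / 10ⁿ.
Need 10ⁿ ≥ 8.05 × 10⁶ PFU/mL / 253 PFU/mL = 3.18 × 10⁴, so n ≥ 4.50.
First such tube: n = 5.

tube 5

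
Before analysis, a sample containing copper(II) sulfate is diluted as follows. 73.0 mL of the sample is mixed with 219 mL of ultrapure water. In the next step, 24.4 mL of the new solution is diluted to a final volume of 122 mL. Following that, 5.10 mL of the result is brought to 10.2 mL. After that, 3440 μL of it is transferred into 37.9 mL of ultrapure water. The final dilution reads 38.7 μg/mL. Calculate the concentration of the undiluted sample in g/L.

18.6 g/L

Overall dilution factor = 4 × 5 × 2 × 12.02 = 481.
Original = 38.7 μg/mL × 481 = 1.86 × 10⁴ μg/mL = 18.6 g/L.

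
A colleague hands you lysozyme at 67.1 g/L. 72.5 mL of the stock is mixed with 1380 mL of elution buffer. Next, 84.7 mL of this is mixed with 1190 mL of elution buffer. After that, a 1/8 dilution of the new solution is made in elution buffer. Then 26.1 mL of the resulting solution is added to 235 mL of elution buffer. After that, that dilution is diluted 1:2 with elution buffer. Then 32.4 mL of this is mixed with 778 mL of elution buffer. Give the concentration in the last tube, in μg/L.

55.6 μg/L

Overall dilution factor = 20.03 × 15.05 × 8 × 10.00 × 2 × 25.01 = 1.21 × 10⁶.
67.1 g/L / 1.21 × 10⁶ = 5.56 × 10⁻⁵ g/L = 55.6 μg/L.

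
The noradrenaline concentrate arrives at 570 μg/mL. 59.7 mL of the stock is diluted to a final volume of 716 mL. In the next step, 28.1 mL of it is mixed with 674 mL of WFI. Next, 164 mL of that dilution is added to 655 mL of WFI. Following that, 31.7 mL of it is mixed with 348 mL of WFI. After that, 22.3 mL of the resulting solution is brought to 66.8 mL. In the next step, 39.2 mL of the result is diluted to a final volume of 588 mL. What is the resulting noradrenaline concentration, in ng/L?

708 ng/L

Overall dilution factor = 11.99 × 24.99 × 4.994 × 11.98 × 2.996 × 15 = 8.05 × 10⁵.
570 μg/mL / 8.05 × 10⁵ = 7.08 × 10⁻⁴ μg/mL = 708 ng/L.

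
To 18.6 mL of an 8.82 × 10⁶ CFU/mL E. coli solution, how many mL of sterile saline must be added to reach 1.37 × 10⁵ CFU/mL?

1180 mL

V₂ = C₁V₁/C₂ = 8.82 × 10⁶ × 18.6 / 1.37 × 10⁵ = 1197 mL.
Diluent to add = V₂ − V₁ = 1197 − 18.6 = 1180 mL.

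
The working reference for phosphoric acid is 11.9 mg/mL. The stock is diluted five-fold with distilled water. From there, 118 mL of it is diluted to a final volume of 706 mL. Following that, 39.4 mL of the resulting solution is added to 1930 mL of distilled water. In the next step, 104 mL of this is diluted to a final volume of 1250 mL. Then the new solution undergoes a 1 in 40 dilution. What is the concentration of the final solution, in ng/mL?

16.6 ng/mL

Overall dilution factor = 5 × 5.983 × 49.98 × 12.02 × 40 = 7.19 × 10⁵.
11.9 mg/mL / 7.19 × 10⁵ = 1.66 × 10⁻⁵ mg/mL = 16.6 ng/mL.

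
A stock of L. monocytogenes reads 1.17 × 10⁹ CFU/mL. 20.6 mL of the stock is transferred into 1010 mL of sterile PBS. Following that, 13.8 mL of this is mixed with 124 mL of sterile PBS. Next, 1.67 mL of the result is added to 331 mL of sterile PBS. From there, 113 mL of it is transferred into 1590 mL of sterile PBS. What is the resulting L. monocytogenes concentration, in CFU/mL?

780 CFU/mL

Overall dilution factor = 50.03 × 9.986 × 199.2 × 15.07 = 1.50 × 10⁶.
1.17 × 10⁹ CFU/mL / 1.50 × 10⁶ = 780 CFU/mL.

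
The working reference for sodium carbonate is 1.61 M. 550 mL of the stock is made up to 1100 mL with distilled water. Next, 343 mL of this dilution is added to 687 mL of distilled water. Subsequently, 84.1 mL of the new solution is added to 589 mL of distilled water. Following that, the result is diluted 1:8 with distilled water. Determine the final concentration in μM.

4190 μM

Overall dilution factor = 2 × 3.003 × 8.004 × 8 = 385.
1.61 M / 385 = 4.19 × 10⁻³ M = 4190 μM.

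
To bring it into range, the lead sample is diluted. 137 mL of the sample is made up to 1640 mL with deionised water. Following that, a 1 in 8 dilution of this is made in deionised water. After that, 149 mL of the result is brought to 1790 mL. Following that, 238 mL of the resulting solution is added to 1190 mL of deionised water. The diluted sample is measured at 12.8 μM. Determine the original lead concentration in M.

Overall dilution factor = 11.97 × 8 × 12.01 × 6 = 6903.
Original = 12.8 μM × 6903 = 8.84 × 10⁴ μM = 0.0884 M.

0.0884 M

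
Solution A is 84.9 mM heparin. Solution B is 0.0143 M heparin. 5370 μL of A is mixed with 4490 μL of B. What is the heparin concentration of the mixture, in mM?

C_B = 0.0143 M = 14.3 mM.
C_mix = (C_A·V_A + C_B·V_B)/(V_A + V_B) = (84.9×5370 + 14.3×4490) / 9860 = 52.8 mM.

52.8 mM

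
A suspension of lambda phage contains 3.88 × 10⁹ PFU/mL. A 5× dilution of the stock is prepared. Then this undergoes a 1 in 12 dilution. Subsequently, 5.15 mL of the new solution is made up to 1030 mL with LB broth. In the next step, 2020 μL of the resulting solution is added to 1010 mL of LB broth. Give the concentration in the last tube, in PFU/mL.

645 PFU/mL

Overall dilution factor = 5 × 12 × 200 × 501 = 6.01 × 10⁶.
3.88 × 10⁹ PFU/mL / 6.01 × 10⁶ = 645 PFU/mL.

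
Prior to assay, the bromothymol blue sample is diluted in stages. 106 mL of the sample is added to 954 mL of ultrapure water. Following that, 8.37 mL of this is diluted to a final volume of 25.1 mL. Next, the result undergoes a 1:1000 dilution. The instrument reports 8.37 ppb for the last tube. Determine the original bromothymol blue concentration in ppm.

Overall dilution factor = 10 × 2.999 × 1000 = 3.00 × 10⁴.
Original = 8.37 ppb × 3.00 × 10⁴ = 2.51 × 10⁵ ppb = 251 ppm.

251 ppm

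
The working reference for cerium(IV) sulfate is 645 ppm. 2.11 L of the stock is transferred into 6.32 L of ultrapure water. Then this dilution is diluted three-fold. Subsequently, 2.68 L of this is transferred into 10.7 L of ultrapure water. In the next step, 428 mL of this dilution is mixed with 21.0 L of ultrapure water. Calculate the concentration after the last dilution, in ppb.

Overall dilution factor = 3.995 × 3 × 4.993 × 50.07 = 2996.
645 ppm / 2996 = 0.215 ppm = 215 ppb.

215 ppb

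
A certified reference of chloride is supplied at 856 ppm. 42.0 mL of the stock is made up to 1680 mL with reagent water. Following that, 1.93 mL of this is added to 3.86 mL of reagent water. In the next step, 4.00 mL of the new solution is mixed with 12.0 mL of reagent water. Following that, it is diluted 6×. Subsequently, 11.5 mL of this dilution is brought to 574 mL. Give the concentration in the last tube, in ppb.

Overall dilution factor = 40 × 3 × 4 × 6 × 49.91 = 1.44 × 10⁵.
856 ppm / 1.44 × 10⁵ = 5.95 × 10⁻³ ppm = 5.95 ppb.

5.95 ppb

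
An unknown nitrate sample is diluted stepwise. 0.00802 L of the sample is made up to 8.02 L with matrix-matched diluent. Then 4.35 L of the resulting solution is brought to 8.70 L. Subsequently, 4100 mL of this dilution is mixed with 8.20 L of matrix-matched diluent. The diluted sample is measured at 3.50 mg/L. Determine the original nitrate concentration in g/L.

Overall dilution factor = 1000 × 2 × 3 = 6000.
Original = 3.50 mg/L × 6000 = 2.10 × 10⁴ mg/L = 21.0 g/L.

21.0 g/L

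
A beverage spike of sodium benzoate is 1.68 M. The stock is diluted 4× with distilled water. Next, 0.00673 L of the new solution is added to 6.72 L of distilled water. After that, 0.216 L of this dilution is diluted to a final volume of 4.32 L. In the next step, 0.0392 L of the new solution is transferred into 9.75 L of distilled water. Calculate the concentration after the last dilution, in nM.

84.1 nM

Overall dilution factor = 4 × 999.5 × 20 × 249.7 = 2.00 × 10⁷.
1.68 M / 2.00 × 10⁷ = 8.41 × 10⁻⁸ M = 84.1 nM.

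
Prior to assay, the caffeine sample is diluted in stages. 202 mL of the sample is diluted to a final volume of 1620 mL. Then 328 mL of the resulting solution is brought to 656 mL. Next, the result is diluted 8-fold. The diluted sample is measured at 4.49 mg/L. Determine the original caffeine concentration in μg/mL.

Overall dilution factor = 8.020 × 2 × 8 = 128.
Original = 4.49 mg/L × 128 = 576 mg/L = 576 μg/mL.

576 μg/mL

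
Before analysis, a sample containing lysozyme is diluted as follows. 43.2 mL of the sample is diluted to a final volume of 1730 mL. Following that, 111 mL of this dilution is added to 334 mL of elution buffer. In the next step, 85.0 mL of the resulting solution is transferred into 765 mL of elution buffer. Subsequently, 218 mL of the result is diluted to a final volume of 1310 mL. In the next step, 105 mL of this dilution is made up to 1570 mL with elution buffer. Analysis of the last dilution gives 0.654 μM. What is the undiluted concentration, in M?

Overall dilution factor = 40.05 × 4.009 × 10 × 6.009 × 14.95 = 1.44 × 10⁵.
Original = 0.654 μM × 1.44 × 10⁵ = 9.43 × 10⁴ μM = 0.0943 M.

0.0943 M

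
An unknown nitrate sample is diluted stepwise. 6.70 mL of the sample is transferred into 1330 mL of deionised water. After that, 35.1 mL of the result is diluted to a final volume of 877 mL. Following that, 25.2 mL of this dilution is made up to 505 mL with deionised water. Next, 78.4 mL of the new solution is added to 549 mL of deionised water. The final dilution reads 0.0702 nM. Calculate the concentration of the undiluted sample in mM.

Overall dilution factor = 199.5 × 24.99 × 20.04 × 8.003 = 7.99 × 10⁵.
Original = 0.0702 nM × 7.99 × 10⁵ = 5.61 × 10⁴ nM = 0.0561 mM.

0.0561 mM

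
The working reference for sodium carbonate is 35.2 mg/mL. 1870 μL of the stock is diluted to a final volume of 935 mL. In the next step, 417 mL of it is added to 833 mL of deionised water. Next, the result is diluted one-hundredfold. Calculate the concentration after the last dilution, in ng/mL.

235 ng/mL

Overall dilution factor = 500 × 2.998 × 100 = 1.50 × 10⁵.
35.2 mg/mL / 1.50 × 10⁵ = 2.35 × 10⁻⁴ mg/mL = 235 ng/mL.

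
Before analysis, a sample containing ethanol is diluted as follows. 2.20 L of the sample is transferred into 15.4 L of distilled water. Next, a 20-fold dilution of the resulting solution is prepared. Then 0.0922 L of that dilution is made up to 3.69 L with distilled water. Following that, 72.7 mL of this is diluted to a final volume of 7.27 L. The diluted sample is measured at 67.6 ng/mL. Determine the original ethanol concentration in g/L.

43.3 g/L

Overall dilution factor = 8 × 20 × 40.02 × 100 = 6.40 × 10⁵.
Original = 67.6 ng/mL × 6.40 × 10⁵ = 4.33 × 10⁷ ng/mL = 43.3 g/L.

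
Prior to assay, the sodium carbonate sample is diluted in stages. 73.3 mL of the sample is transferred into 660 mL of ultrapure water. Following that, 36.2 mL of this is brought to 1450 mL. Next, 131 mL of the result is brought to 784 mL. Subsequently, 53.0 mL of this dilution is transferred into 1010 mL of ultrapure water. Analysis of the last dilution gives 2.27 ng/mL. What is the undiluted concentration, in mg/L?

109 mg/L

Overall dilution factor = 10.00 × 40.06 × 5.985 × 20.06 = 4.81 × 10⁴.
Original = 2.27 ng/mL × 4.81 × 10⁴ = 1.09 × 10⁵ ng/mL = 109 mg/L.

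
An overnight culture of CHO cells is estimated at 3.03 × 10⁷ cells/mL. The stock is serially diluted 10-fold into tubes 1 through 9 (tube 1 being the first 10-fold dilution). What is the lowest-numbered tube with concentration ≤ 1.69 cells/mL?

Tube n has concentration 3.03 × 10⁷ cells/mL / 10ⁿ.
Need 10ⁿ ≥ 3.03 × 10⁷ cells/mL / 1.69 cells/mL = 1.79 × 10⁷, so n ≥ 7.25.
First such tube: n = 8.

tube 8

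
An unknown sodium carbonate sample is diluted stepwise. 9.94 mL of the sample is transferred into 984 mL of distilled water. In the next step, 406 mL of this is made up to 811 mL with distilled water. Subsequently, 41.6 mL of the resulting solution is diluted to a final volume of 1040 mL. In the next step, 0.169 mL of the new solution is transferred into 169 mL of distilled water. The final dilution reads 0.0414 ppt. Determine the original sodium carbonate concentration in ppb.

207 ppb

Overall dilution factor = 99.99 × 1.998 × 25 × 1001 = 5.00 × 10⁶.
Original = 0.0414 ppt × 5.00 × 10⁶ = 2.07 × 10⁵ ppt = 207 ppb.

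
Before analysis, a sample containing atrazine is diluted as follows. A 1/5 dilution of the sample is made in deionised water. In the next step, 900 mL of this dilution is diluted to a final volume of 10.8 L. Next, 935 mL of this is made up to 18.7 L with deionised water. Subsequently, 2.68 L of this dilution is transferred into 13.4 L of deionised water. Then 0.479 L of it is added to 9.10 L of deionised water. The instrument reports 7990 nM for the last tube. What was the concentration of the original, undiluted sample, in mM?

Overall dilution factor = 5 × 12 × 20 × 6 × 20.00 = 1.44 × 10⁵.
Original = 7990 nM × 1.44 × 10⁵ = 1.15 × 10⁹ nM = 1150 mM.

1150 mM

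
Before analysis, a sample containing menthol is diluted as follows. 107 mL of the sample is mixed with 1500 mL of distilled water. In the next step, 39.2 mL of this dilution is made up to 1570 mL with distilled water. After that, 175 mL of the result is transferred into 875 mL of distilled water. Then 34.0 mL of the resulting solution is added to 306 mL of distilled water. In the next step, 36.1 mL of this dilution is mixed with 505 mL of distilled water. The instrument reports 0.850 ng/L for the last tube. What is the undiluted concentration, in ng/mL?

460 ng/mL

Overall dilution factor = 15.02 × 40.05 × 6 × 10 × 14.99 = 5.41 × 10⁵.
Original = 0.850 ng/L × 5.41 × 10⁵ = 4.60 × 10⁵ ng/L = 460 ng/mL.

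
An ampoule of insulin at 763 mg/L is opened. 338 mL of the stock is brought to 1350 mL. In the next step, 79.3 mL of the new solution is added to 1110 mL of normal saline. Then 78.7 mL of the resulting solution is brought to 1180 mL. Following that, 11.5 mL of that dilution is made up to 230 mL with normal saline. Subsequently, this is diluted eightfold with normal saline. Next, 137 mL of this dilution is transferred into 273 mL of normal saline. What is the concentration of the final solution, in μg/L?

Overall dilution factor = 3.994 × 15.00 × 14.99 × 20 × 8 × 2.993 = 4.30 × 10⁵.
763 mg/L / 4.30 × 10⁵ = 1.77 × 10⁻³ mg/L = 1.77 μg/L.

1.77 μg/L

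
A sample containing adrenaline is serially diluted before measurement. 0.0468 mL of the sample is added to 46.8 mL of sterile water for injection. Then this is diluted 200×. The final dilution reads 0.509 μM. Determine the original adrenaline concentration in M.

Overall dilution factor = 1001 × 200 = 2.00 × 10⁵.
Original = 0.509 μM × 2.00 × 10⁵ = 1.02 × 10⁵ μM = 0.102 M.

0.102 M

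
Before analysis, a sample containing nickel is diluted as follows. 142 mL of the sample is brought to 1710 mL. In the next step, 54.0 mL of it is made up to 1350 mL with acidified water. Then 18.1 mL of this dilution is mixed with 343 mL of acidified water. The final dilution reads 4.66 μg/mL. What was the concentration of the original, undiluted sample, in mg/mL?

Overall dilution factor = 12.04 × 25 × 19.95 = 6006.
Original = 4.66 μg/mL × 6006 = 2.80 × 10⁴ μg/mL = 28.0 mg/mL.

28.0 mg/mL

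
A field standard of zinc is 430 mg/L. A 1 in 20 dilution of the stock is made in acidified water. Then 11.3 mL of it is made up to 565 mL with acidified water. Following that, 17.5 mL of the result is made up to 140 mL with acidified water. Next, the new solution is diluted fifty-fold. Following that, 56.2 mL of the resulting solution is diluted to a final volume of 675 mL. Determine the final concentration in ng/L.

89.5 ng/L

Overall dilution factor = 20 × 50 × 8 × 50 × 12.01 = 4.80 × 10⁶.
430 mg/L / 4.80 × 10⁶ = 8.95 × 10⁻⁵ mg/L = 89.5 ng/L.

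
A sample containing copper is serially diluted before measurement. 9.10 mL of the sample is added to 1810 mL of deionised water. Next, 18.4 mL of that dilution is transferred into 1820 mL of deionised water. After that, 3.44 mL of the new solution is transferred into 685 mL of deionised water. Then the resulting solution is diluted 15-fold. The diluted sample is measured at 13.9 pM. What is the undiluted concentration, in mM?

0.833 mM

Overall dilution factor = 199.9 × 99.91 × 200.1 × 15 = 6.00 × 10⁷.
Original = 13.9 pM × 6.00 × 10⁷ = 8.33 × 10⁸ pM = 0.833 mM.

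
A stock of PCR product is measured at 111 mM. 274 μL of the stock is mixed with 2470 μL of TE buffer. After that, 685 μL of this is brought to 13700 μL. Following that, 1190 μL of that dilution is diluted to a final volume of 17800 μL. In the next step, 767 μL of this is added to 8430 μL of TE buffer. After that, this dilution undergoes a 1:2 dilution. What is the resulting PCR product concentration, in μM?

1.54 μM

Overall dilution factor = 10.01 × 20 × 14.96 × 11.99 × 2 = 7.18 × 10⁴.
111 mM / 7.18 × 10⁴ = 1.54 × 10⁻³ mM = 1.54 μM.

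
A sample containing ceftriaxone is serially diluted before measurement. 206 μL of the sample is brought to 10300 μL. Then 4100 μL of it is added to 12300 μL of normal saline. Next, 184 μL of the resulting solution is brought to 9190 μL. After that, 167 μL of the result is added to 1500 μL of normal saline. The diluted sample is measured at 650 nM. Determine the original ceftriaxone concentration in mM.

Overall dilution factor = 50 × 4 × 49.95 × 9.982 = 9.97 × 10⁴.
Original = 650 nM × 9.97 × 10⁴ = 6.48 × 10⁷ nM = 64.8 mM.

64.8 mM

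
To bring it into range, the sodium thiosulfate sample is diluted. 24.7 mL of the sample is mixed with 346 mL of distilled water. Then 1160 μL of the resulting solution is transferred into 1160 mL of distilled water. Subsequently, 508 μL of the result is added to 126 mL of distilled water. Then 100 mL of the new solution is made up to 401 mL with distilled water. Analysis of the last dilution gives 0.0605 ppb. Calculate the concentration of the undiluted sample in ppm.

Overall dilution factor = 15.01 × 1001 × 249.0 × 4.010 = 1.50 × 10⁷.
Original = 0.0605 ppb × 1.50 × 10⁷ = 9.08 × 10⁵ ppb = 908 ppm.

908 ppm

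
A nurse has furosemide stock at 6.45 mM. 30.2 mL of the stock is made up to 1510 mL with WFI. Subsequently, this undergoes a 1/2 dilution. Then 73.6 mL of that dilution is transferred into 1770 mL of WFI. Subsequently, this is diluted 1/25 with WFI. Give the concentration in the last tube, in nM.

103 nM

Overall dilution factor = 50 × 2 × 25.05 × 25 = 6.26 × 10⁴.
6.45 mM / 6.26 × 10⁴ = 1.03 × 10⁻⁴ mM = 103 nM.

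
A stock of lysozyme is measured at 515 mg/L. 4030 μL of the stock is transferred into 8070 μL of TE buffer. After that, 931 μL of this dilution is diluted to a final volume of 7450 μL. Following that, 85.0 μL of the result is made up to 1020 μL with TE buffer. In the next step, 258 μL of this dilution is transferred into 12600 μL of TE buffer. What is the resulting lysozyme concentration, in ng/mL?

Overall dilution factor = 3.002 × 8.002 × 12 × 49.84 = 1.44 × 10⁴.
515 mg/L / 1.44 × 10⁴ = 0.0358 mg/L = 35.8 ng/mL.

35.8 ng/mL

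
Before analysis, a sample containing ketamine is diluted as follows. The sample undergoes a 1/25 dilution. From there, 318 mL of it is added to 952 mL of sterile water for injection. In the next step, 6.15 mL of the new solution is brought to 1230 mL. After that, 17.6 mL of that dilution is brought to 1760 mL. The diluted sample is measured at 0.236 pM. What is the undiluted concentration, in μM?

0.471 μM

Overall dilution factor = 25 × 3.994 × 200 × 100 = 2.00 × 10⁶.
Original = 0.236 pM × 2.00 × 10⁶ = 4.71 × 10⁵ pM = 0.471 μM.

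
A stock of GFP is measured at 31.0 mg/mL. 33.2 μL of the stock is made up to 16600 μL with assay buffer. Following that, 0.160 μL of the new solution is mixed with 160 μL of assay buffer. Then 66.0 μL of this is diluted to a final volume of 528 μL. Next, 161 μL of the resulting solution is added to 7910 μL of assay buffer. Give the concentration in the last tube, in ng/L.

154 ng/L

Overall dilution factor = 500 × 1001 × 8 × 50.13 = 2.01 × 10⁸.
31.0 mg/mL / 2.01 × 10⁸ = 1.54 × 10⁻⁷ mg/mL = 154 ng/L.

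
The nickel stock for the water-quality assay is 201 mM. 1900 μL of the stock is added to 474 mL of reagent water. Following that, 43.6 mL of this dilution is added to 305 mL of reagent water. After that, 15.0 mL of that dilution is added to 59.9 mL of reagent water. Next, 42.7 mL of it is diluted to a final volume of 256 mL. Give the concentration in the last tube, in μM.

3.35 μM

Overall dilution factor = 250.5 × 7.995 × 4.993 × 5.995 = 6.00 × 10⁴.
201 mM / 6.00 × 10⁴ = 3.35 × 10⁻³ mM = 3.35 μM.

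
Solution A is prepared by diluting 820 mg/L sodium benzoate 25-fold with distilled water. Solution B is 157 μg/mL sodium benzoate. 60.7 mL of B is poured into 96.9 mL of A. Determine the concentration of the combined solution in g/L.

0.0806 g/L

C_A = 820 mg/L / 25 = 32.8 mg/L.
C_B = 157 μg/mL = 157 mg/L.
C_mix = (C_A·V_A + C_B·V_B)/(V_A + V_B) = (32.8×96.9 + 157×60.7) / 157.6 = 80.6 mg/L = 0.0806 g/L.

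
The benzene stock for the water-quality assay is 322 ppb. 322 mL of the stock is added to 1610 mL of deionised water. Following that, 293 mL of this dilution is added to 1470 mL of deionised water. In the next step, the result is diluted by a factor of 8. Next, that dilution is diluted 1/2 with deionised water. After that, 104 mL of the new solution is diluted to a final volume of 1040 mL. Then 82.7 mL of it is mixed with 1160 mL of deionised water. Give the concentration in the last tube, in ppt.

Overall dilution factor = 6 × 6.017 × 8 × 2 × 10 × 15.03 = 8.68 × 10⁴.
322 ppb / 8.68 × 10⁴ = 3.71 × 10⁻³ ppb = 3.71 ppt.

3.71 ppt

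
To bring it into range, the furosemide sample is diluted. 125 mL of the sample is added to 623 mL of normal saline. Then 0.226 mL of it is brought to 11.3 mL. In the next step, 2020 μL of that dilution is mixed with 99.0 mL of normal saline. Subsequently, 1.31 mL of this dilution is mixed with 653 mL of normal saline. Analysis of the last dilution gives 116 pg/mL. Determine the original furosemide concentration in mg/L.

867 mg/L

Overall dilution factor = 5.984 × 50 × 50.01 × 499.5 = 7.47 × 10⁶.
Original = 116 pg/mL × 7.47 × 10⁶ = 8.67 × 10⁸ pg/mL = 867 mg/L.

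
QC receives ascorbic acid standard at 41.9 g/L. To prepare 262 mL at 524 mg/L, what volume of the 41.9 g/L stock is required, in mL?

3.28 mL

524 mg/L = 0.524 g/L.
V₁ = C₂V₂/C₁ = 0.524 × 262 / 41.9 = 3.28 mL.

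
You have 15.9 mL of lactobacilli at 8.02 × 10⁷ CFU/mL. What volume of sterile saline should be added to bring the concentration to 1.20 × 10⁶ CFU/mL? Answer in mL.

V₂ = C₁V₁/C₂ = 8.02 × 10⁷ × 15.9 / 1.20 × 10⁶ = 1063 mL.
Diluent to add = V₂ − V₁ = 1063 − 15.9 = 1050 mL.

1050 mL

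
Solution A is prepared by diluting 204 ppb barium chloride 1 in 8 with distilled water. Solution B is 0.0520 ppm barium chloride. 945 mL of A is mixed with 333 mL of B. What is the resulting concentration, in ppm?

0.0324 ppm

C_A = 204 ppb / 8 = 25.5 ppb.
C_B = 0.0520 ppm = 52.0 ppb.
C_mix = (C_A·V_A + C_B·V_B)/(V_A + V_B) = (25.5×945 + 52.0×333) / 1278 = 32.4 ppb = 0.0324 ppm.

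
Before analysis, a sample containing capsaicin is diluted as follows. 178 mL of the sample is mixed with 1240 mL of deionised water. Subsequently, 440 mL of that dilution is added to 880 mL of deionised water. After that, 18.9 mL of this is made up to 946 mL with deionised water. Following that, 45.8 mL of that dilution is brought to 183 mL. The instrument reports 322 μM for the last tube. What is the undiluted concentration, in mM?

Overall dilution factor = 7.966 × 3 × 50.05 × 3.996 = 4780.
Original = 322 μM × 4780 = 1.54 × 10⁶ μM = 1540 mM.

1540 mM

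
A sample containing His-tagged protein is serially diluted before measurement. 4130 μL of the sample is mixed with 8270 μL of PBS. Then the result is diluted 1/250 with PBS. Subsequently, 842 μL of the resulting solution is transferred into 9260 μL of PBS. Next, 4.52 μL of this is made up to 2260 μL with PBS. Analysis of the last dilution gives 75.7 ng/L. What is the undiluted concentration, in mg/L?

Overall dilution factor = 3.002 × 250 × 12.00 × 500 = 4.50 × 10⁶.
Original = 75.7 ng/L × 4.50 × 10⁶ = 3.41 × 10⁸ ng/L = 341 mg/L.

341 mg/L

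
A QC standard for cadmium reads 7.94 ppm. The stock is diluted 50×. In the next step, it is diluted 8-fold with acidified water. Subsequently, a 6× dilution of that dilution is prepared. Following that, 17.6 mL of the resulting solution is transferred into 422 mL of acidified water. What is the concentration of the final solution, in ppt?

Overall dilution factor = 50 × 8 × 6 × 24.98 = 5.99 × 10⁴.
7.94 ppm / 5.99 × 10⁴ = 1.32 × 10⁻⁴ ppm = 132 ppt.

132 ppt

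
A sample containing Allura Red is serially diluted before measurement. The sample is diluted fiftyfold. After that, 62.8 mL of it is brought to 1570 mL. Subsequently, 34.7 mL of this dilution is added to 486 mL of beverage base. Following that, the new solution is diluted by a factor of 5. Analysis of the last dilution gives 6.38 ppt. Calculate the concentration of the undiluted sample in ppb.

598 ppb

Overall dilution factor = 50 × 25 × 15.01 × 5 = 9.38 × 10⁴.
Original = 6.38 ppt × 9.38 × 10⁴ = 5.98 × 10⁵ ppt = 598 ppb.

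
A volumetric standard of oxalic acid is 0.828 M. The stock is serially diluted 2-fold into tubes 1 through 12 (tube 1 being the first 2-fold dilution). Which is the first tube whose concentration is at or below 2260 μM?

Tube n has concentration 0.828 M / 2ⁿ.
Need 2ⁿ ≥ 0.828 M / 2260 μM = 366, so n ≥ 8.52.
First such tube: n = 9.

tube 9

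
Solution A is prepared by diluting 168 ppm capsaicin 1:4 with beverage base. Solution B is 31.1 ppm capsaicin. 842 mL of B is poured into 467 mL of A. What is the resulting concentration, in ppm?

35.0 ppm

C_A = 168 ppm / 4 = 42.0 ppm.
C_mix = (C_A·V_A + C_B·V_B)/(V_A + V_B) = (42.0×467 + 31.1×842) / 1309 = 35.0 ppm.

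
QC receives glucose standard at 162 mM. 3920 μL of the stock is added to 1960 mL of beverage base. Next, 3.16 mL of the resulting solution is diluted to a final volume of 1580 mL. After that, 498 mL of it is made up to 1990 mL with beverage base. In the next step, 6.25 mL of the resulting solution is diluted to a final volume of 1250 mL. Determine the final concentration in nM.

Overall dilution factor = 501 × 500 × 3.996 × 200 = 2.00 × 10⁸.
162 mM / 2.00 × 10⁸ = 8.09 × 10⁻⁷ mM = 0.809 nM.

0.809 nM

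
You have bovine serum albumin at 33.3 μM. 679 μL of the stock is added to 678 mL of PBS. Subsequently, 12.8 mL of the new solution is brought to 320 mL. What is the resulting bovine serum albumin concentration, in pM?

1330 pM

Overall dilution factor = 999.5 × 25 = 2.50 × 10⁴.
33.3 μM / 2.50 × 10⁴ = 1.33 × 10⁻³ μM = 1330 pM.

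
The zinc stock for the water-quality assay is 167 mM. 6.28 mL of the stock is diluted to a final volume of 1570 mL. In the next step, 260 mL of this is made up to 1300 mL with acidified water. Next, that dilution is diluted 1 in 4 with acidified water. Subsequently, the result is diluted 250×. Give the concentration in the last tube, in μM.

Overall dilution factor = 250 × 5 × 4 × 250 = 1.25 × 10⁶.
167 mM / 1.25 × 10⁶ = 1.34 × 10⁻⁴ mM = 0.134 μM.

0.134 μM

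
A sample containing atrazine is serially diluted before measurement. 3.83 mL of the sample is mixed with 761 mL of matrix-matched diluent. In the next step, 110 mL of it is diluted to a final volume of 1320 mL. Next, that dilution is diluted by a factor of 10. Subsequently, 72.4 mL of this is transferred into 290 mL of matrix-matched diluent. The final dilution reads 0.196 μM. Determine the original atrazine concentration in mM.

Overall dilution factor = 199.7 × 12 × 10 × 5.006 = 1.20 × 10⁵.
Original = 0.196 μM × 1.20 × 10⁵ = 2.35 × 10⁴ μM = 23.5 mM.

23.5 mM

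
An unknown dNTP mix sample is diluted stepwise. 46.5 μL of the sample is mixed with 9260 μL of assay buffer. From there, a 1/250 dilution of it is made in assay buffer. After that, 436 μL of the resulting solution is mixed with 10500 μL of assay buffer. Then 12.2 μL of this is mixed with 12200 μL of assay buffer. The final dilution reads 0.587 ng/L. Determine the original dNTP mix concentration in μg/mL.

Overall dilution factor = 200.1 × 250 × 25.08 × 1001 = 1.26 × 10⁹.
Original = 0.587 ng/L × 1.26 × 10⁹ = 7.37 × 10⁸ ng/L = 737 μg/mL.

737 μg/mL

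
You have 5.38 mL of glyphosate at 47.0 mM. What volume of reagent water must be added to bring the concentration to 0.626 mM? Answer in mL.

V₂ = C₁V₁/C₂ = 47.0 × 5.38 / 0.626 = 404 mL.
Diluent to add = V₂ − V₁ = 404 − 5.38 = 399 mL.

399 mL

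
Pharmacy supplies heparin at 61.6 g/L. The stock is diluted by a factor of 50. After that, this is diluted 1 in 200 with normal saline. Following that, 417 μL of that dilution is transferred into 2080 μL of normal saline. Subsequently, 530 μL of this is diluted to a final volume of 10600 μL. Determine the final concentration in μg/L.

51.4 μg/L

Overall dilution factor = 50 × 200 × 5.988 × 20 = 1.20 × 10⁶.
61.6 g/L / 1.20 × 10⁶ = 5.14 × 10⁻⁵ g/L = 51.4 μg/L.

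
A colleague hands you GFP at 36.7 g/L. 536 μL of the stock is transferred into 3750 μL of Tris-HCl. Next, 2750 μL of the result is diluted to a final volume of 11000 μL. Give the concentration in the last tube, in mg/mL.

Overall dilution factor = 7.996 × 4 = 32.0.
36.7 g/L / 32.0 = 1.15 g/L = 1.15 mg/mL.

1.15 mg/mL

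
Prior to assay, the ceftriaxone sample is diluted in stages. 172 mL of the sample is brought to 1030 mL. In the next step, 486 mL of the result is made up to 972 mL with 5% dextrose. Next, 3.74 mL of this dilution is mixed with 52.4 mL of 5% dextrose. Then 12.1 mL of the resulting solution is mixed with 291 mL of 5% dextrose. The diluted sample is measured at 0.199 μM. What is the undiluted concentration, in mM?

0.896 mM

Overall dilution factor = 5.988 × 2 × 15.01 × 25.05 = 4503.
Original = 0.199 μM × 4503 = 896 μM = 0.896 mM.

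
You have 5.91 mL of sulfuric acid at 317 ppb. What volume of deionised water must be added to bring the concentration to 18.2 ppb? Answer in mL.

V₂ = C₁V₁/C₂ = 317 × 5.91 / 18.2 = 103 mL.
Diluent to add = V₂ − V₁ = 103 − 5.91 = 97.0 mL.

97.0 mL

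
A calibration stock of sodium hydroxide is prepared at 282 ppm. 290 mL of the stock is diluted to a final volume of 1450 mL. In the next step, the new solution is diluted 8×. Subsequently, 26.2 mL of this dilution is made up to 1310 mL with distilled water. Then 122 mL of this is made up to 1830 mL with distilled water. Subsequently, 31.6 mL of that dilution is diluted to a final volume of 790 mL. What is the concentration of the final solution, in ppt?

Overall dilution factor = 5 × 8 × 50 × 15 × 25 = 7.50 × 10⁵.
282 ppm / 7.50 × 10⁵ = 3.76 × 10⁻⁴ ppm = 376 ppt.

376 ppt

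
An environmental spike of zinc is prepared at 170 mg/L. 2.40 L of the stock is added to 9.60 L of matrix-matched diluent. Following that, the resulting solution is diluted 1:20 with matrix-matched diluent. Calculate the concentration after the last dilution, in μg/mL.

Overall dilution factor = 5 × 20 = 100.
170 mg/L / 100 = 1.70 mg/L = 1.70 μg/mL.

1.70 μg/mL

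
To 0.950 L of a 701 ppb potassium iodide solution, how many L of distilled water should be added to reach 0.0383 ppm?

0.0383 ppm = 38.3 ppb.
V₂ = C₁V₁/C₂ = 701 × 0.950 / 38.3 = 17.4 L.
Diluent to add = V₂ − V₁ = 17.4 − 0.950 = 16.4 L.

16.4 L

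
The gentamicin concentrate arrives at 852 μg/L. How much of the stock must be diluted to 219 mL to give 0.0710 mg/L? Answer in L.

0.0182 L

0.0710 mg/L = 71.0 μg/L.
V₁ = C₂V₂/C₁ = 71.0 × 219 / 852 = 18.2 mL = 0.0182 L.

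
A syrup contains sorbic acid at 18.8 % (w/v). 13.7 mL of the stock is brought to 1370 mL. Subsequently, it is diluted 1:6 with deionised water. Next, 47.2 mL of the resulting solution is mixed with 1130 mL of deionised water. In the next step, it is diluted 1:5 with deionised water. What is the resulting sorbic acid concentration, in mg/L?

2.51 mg/L

Overall dilution factor = 100 × 6 × 24.94 × 5 = 7.48 × 10⁴.
18.8 % (w/v) / 7.48 × 10⁴ = 2.51 × 10⁻⁴ % (w/v) = 2.51 mg/L.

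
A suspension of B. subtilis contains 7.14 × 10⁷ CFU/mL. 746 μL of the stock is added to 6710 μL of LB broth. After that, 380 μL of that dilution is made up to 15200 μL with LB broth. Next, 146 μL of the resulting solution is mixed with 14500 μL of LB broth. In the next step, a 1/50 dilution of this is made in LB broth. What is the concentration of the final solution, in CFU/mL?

35.6 CFU/mL

Overall dilution factor = 9.995 × 40 × 100.3 × 50 = 2.01 × 10⁶.
7.14 × 10⁷ CFU/mL / 2.01 × 10⁶ = 35.6 CFU/mL.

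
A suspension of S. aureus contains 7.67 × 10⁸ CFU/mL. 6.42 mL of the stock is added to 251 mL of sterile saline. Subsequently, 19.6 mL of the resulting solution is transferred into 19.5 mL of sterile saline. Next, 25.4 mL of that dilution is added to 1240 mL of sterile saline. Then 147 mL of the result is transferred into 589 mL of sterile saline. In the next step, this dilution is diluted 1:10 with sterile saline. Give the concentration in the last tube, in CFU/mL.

Overall dilution factor = 40.10 × 1.995 × 49.82 × 5.007 × 10 = 2.00 × 10⁵.
7.67 × 10⁸ CFU/mL / 2.00 × 10⁵ = 3840 CFU/mL.

3840 CFU/mL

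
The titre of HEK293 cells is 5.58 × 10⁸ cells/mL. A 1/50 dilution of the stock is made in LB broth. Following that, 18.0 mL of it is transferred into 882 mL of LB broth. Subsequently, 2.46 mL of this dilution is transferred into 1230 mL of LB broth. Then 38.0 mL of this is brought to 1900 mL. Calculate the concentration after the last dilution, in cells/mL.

Overall dilution factor = 50 × 50 × 501 × 50 = 6.26 × 10⁷.
5.58 × 10⁸ cells/mL / 6.26 × 10⁷ = 8.91 cells/mL.

8.91 cells/mL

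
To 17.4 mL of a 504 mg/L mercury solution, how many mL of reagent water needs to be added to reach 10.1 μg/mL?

851 mL

10.1 μg/mL = 10.1 mg/L.
V₂ = C₁V₁/C₂ = 504 × 17.4 / 10.1 = 868 mL.
Diluent to add = V₂ − V₁ = 868 − 17.4 = 851 mL.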